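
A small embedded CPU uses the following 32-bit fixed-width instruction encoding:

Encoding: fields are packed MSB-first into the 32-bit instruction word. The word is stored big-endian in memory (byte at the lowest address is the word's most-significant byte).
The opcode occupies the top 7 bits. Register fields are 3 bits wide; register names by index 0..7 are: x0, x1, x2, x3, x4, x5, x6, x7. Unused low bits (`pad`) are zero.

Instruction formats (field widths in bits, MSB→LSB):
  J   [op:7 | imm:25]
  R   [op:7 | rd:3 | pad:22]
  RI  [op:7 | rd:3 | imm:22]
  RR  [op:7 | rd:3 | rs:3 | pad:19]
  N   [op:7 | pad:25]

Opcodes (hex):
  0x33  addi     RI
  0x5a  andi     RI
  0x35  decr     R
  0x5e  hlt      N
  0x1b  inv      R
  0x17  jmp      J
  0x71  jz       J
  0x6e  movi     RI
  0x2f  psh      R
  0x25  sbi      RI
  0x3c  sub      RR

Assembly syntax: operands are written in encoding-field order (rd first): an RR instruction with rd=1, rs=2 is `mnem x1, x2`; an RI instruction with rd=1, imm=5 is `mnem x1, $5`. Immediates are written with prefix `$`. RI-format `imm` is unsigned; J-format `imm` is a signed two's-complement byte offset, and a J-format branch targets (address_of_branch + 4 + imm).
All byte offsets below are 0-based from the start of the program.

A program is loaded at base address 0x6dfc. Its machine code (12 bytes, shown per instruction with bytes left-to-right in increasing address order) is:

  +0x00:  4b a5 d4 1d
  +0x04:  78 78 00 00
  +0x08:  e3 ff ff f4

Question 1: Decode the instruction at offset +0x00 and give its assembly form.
sbi x6, $2479133

+0x00: 4b a5 d4 1d ⇒ word 0x4ba5d41d (big)
  top 7b → 0x25 → sbi [RI]
  [24:22] rd=6 = x6
  [21:0] imm=2479133 = $2479133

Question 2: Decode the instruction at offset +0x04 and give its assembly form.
sub x1, x7

off 0x04: read 78 78 00 00 as big → 0x78780000
  top 7b → 0x3c → sub [RR]
  rd@[24:22]=0x1 ⇒ x1
  rs@[21:19]=0x7 ⇒ x7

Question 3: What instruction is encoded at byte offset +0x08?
jz $-12

+0x08: e3 ff ff f4 ⇒ word 0xe3fffff4 (big)
  top 7b → 0x71 → jz [J]
  [24:0] imm=33554420 (s25→-12) = $-12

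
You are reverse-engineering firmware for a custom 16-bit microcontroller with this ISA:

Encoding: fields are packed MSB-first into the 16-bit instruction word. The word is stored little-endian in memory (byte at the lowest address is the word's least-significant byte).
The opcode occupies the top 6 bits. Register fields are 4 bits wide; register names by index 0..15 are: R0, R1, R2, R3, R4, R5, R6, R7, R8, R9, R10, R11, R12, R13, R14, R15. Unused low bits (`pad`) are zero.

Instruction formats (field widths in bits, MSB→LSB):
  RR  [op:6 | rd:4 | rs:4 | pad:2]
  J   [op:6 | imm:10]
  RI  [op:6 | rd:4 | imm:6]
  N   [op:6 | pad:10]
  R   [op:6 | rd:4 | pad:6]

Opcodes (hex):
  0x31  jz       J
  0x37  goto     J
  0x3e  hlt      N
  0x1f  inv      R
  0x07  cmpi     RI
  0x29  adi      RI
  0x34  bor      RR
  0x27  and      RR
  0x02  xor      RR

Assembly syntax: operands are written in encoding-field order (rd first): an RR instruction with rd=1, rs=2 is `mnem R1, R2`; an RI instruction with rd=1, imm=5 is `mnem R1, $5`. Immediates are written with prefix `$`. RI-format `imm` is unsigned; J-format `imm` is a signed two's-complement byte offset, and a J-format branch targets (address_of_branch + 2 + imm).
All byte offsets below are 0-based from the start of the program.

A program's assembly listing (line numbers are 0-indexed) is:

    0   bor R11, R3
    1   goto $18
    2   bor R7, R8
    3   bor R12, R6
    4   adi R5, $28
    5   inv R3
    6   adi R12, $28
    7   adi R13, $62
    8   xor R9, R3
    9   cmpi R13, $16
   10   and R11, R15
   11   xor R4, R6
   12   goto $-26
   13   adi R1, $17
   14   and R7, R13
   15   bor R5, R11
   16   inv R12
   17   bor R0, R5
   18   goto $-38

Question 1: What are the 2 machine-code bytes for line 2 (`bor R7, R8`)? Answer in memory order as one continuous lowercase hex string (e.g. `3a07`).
e0d1

L2: bor op=0x34:6|rd=7:4|rs=8:4|pad=0:2 ⇒ 0xd1e0 ⇒ little e0 d1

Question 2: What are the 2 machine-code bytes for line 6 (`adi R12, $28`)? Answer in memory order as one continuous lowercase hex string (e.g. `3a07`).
6. adi fields op=0x29:6|rd=12:4|imm=28:6 → word a71ch → 1c a7

1ca7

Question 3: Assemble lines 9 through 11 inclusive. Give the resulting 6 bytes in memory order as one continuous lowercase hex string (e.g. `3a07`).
501ffc9e1809

line 9 (cmpi): pack op=0x7:6|rd=13:4|imm=16:6 = 0x1f50; little→ 50 1f
line 10 (and): pack op=0x27:6|rd=11:4|rs=15:4|pad=0:2 = 0x9efc; little→ fc 9e
line 11 (xor): pack op=0x2:6|rd=4:4|rs=6:4|pad=0:2 = 0x0918; little→ 18 09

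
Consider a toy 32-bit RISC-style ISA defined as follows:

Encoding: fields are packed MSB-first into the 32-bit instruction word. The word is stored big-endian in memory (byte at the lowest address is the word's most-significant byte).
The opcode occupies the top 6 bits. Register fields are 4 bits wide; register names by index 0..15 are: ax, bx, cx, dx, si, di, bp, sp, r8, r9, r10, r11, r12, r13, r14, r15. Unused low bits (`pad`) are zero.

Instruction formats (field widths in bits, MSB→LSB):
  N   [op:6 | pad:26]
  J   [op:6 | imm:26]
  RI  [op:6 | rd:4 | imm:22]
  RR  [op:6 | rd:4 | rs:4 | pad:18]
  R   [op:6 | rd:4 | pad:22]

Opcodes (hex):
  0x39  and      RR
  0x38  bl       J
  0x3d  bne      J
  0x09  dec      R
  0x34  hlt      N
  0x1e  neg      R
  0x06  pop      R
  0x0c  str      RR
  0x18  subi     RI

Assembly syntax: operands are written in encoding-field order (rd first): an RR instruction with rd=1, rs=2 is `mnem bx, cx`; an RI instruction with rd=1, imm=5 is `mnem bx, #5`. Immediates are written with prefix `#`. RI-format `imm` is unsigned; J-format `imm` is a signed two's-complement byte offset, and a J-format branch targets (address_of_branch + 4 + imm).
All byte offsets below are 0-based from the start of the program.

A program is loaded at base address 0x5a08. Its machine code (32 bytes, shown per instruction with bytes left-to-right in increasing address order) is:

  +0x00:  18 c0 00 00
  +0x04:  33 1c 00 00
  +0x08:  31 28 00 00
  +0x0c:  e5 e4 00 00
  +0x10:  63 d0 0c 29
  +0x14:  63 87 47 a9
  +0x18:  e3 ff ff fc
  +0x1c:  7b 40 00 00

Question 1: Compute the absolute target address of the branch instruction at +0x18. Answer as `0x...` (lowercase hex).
[18] e3 ff ff fc → 0xe3fffffc
  opcode bits[31:26]=0x38: bl/J
  imm: (w>>0)&0x3ffffff=0x3fffffc (s26→-4) → #-4
  target = base 0x5a08 + off 0x18 + 4 + imm -4 = 0x5a20

0x5a20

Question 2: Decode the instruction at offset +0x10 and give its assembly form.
subi r15, #1051689

+0x10: 63 d0 0c 29 ⇒ word 0x63d00c29 (big)
  opcode bits[31:26]=0x18: subi/RI
  [25:22] rd=15 = r15
  [21:0] imm=1051689 = #1051689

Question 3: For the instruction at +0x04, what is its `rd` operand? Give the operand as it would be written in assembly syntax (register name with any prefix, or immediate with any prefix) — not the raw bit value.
off 0x04: read 33 1c 00 00 as big → 0x331c0000
  top 6b → 0xc → str [RR]
  [25:22] rd=12 = r12
  [21:18] rs=7 = sp

r12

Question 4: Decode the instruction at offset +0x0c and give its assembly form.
[0c] e5 e4 00 00 → 0xe5e40000
  opcode bits[31:26]=0x39: and/RR
  [25:22] rd=7 = sp
  [21:18] rs=9 = r9

and sp, r9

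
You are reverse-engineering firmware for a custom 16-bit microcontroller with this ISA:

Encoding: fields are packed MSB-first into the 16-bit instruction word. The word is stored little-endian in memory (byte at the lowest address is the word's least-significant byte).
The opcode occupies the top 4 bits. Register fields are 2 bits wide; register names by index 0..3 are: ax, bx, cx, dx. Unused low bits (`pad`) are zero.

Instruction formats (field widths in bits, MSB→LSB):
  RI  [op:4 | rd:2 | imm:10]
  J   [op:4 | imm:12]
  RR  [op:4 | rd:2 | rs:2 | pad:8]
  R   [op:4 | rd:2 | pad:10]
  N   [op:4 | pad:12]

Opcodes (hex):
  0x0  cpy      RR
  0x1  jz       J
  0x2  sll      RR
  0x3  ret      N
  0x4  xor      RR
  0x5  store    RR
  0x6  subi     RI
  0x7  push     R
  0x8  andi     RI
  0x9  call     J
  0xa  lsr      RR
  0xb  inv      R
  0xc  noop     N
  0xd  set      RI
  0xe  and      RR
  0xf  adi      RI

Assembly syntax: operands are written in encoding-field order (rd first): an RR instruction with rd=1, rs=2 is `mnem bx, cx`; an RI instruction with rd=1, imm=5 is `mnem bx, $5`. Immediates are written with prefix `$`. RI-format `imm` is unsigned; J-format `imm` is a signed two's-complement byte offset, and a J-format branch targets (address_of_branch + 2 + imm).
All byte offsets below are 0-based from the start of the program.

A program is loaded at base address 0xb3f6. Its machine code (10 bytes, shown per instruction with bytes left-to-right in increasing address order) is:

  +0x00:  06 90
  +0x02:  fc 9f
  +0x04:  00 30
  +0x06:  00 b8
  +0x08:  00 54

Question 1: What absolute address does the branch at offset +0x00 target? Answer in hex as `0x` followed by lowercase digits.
off 0x00: read 06 90 as little → 0x9006
  op=0x9006>>12=0x9 ⇒ call (J)
  [11:0] imm=6 = $6
  target = base 0xb3f6 + off 0x00 + 2 + imm 6 = 0xb3fe

0xb3fe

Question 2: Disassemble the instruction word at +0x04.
+0x04: 00 30 ⇒ word 0x3000 (little)
  opcode bits[15:12]=0x3: ret/N

ret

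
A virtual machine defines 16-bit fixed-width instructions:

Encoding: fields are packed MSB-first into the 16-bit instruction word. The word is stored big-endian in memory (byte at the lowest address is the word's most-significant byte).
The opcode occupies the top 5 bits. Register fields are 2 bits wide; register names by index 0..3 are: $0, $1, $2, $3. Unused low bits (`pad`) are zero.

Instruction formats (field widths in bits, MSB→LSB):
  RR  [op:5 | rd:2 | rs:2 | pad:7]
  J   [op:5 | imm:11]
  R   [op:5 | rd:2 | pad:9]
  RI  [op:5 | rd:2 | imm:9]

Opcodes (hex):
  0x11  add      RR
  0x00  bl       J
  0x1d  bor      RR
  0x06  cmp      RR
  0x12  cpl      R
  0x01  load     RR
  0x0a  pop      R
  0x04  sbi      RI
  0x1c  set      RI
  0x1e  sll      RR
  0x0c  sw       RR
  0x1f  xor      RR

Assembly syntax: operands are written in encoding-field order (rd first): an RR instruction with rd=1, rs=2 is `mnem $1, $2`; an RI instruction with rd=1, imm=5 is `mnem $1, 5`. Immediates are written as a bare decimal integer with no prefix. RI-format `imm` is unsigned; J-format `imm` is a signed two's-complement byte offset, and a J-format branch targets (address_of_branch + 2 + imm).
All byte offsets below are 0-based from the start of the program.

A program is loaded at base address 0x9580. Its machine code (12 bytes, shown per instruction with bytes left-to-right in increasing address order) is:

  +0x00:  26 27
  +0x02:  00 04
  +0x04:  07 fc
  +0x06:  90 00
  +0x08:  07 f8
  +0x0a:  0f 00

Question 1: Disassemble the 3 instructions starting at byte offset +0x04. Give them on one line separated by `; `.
bl -4; cpl $0; bl -8

[04] 07 fc → 0x07fc
  op=0x07fc>>11=0x0 ⇒ bl (J)
  imm: (w>>0)&0x7ff=0x7fc (s11→-4) → -4
[06] 90 00 → 0x9000
  op=0x9000>>11=0x12 ⇒ cpl (R)
  rd: (w>>9)&0x3=0x0 → $0
[08] 07 f8 → 0x07f8
  op=0x07f8>>11=0x0 ⇒ bl (J)
  imm: (w>>0)&0x7ff=0x7f8 (s11→-8) → -8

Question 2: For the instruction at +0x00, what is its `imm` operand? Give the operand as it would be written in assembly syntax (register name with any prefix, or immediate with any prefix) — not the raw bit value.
39

[00] 26 27 → 0x2627
  opcode bits[15:11]=0x4: sbi/RI
  [10:9] rd=3 = $3
  [8:0] imm=39 = 39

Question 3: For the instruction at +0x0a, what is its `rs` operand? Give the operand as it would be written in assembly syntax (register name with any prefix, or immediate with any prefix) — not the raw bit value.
$2

off 0x0a: read 0f 00 as big → 0x0f00
  top 5b → 0x1 → load [RR]
  [10:9] rd=3 = $3
  [8:7] rs=2 = $2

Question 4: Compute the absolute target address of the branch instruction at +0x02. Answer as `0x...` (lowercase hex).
+0x02: 00 04 ⇒ word 0x0004 (big)
  top 5b → 0x0 → bl [J]
  imm: (w>>0)&0x7ff=0x4 → 4
  target = base 0x9580 + off 0x02 + 2 + imm 4 = 0x9588

0x9588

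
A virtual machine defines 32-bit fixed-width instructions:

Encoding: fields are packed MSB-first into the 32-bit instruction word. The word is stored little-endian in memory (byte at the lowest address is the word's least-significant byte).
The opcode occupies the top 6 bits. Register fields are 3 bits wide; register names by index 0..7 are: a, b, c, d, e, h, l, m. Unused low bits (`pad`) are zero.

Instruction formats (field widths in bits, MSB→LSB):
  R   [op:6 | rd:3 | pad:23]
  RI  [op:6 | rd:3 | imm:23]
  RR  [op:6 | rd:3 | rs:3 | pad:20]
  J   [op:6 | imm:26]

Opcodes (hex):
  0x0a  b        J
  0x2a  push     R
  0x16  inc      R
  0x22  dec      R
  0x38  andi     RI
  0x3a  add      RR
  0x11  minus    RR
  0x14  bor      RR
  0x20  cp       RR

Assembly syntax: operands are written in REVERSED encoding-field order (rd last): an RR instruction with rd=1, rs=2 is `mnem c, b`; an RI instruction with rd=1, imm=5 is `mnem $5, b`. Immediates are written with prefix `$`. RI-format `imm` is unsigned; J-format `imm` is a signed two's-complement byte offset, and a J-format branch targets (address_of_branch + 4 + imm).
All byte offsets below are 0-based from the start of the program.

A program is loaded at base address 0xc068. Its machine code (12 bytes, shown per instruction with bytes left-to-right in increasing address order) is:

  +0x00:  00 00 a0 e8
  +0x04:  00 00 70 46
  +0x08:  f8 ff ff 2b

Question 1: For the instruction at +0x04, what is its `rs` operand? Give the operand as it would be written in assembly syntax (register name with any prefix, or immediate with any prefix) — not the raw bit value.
+0x04: 00 00 70 46 ⇒ word 0x46700000 (little)
  op=0x46700000>>26=0x11 ⇒ minus (RR)
  rd@[25:23]=0x4 ⇒ e
  rs@[22:20]=0x7 ⇒ m

m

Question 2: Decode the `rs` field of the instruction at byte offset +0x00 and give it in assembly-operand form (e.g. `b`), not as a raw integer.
[00] 00 00 a0 e8 → 0xe8a00000
  top 6b → 0x3a → add [RR]
  rd: (w>>23)&0x7=0x1 → b
  rs: (w>>20)&0x7=0x2 → c

c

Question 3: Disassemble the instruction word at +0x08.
b $-8

off 0x08: read f8 ff ff 2b as little → 0x2bfffff8
  opcode bits[31:26]=0xa: b/J
  [25:0] imm=67108856 (s26→-8) = $-8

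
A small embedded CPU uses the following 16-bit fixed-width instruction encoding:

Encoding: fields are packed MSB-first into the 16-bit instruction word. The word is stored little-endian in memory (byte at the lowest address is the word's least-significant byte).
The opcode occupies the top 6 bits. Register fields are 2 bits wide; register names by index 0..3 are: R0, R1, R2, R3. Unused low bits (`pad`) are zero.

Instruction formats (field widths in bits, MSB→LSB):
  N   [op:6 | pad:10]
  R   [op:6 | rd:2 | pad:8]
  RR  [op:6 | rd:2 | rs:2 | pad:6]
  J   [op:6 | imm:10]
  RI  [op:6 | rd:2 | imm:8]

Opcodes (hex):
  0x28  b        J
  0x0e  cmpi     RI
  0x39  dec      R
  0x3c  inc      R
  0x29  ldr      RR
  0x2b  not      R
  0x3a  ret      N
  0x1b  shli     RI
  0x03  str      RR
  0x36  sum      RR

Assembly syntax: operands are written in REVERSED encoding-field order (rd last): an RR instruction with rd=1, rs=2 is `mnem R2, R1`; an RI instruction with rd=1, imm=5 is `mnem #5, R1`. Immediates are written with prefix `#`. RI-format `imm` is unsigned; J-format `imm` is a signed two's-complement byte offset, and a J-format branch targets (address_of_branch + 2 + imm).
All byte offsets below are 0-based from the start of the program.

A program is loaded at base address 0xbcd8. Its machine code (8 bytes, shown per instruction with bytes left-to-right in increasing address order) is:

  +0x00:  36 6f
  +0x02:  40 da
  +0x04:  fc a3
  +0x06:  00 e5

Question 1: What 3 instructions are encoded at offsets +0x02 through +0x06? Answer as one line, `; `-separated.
+0x02: 40 da ⇒ word 0xda40 (little)
  opcode bits[15:10]=0x36: sum/RR
  [9:8] rd=2 = R2
  [7:6] rs=1 = R1
+0x04: fc a3 ⇒ word 0xa3fc (little)
  opcode bits[15:10]=0x28: b/J
  [9:0] imm=1020 (s10→-4) = #-4
+0x06: 00 e5 ⇒ word 0xe500 (little)
  opcode bits[15:10]=0x39: dec/R
  [9:8] rd=1 = R1

sum R1, R2; b #-4; dec R1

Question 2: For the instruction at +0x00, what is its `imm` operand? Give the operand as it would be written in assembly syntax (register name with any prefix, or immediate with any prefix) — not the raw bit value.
off 0x00: read 36 6f as little → 0x6f36
  opcode bits[15:10]=0x1b: shli/RI
  rd@[9:8]=0x3 ⇒ R3
  imm@[7:0]=0x36 ⇒ #54

#54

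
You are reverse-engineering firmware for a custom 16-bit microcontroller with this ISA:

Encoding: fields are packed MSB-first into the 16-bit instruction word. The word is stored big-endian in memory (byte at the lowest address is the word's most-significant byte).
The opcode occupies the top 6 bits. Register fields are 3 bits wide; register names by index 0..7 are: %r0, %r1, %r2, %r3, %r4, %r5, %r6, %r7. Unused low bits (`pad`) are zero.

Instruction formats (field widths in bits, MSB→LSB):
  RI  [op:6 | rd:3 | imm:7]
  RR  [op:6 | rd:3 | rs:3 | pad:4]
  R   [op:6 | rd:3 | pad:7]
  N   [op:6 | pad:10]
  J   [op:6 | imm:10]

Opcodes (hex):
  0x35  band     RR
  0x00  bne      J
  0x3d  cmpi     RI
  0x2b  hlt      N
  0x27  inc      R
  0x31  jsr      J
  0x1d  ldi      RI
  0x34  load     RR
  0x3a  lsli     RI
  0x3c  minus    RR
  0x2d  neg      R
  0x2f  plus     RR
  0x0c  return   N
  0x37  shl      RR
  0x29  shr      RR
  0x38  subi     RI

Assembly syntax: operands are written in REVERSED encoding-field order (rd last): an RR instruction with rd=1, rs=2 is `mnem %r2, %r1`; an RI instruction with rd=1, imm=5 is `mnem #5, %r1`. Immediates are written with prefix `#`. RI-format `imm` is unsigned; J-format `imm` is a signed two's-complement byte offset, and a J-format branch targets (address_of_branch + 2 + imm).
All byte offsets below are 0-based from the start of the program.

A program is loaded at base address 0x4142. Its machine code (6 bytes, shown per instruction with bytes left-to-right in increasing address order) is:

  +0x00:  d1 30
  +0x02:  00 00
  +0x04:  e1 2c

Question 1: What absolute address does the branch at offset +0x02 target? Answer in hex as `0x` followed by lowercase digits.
off 0x02: read 00 00 as big → 0x0000
  top 6b → 0x0 → bne [J]
  imm: (w>>0)&0x3ff=0x0 → #0
  target = base 0x4142 + off 0x02 + 2 + imm 0 = 0x4146

0x4146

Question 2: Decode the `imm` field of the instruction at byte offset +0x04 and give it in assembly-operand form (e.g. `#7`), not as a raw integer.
#44

+0x04: e1 2c ⇒ word 0xe12c (big)
  op=0xe12c>>10=0x38 ⇒ subi (RI)
  [9:7] rd=2 = %r2
  [6:0] imm=44 = #44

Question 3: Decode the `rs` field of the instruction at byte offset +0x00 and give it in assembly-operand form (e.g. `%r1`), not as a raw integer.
%r3

off 0x00: read d1 30 as big → 0xd130
  opcode bits[15:10]=0x34: load/RR
  rd: (w>>7)&0x7=0x2 → %r2
  rs: (w>>4)&0x7=0x3 → %r3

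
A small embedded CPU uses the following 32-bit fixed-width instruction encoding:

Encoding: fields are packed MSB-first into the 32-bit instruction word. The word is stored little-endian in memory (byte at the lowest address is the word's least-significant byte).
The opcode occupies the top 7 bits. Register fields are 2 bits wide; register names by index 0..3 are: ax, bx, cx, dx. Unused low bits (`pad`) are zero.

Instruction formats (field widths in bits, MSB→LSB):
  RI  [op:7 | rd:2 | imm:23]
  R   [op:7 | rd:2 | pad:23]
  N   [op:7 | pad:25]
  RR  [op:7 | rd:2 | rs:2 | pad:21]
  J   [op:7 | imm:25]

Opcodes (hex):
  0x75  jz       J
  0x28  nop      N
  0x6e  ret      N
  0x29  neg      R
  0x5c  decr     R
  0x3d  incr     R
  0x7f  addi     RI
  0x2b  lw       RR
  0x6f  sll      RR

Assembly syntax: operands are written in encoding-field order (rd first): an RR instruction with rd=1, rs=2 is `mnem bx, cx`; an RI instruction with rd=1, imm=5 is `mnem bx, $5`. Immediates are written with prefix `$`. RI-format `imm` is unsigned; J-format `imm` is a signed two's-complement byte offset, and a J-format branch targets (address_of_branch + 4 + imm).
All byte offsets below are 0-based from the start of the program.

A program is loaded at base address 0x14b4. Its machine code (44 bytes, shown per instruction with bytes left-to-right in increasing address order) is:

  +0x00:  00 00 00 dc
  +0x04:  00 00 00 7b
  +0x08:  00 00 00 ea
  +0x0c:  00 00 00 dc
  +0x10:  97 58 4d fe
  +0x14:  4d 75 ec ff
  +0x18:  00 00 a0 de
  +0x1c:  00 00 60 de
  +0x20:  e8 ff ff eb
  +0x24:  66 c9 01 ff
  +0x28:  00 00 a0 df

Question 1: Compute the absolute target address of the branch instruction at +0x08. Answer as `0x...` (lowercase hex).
[08] 00 00 00 ea → 0xea000000
  op=0xea000000>>25=0x75 ⇒ jz (J)
  imm@[24:0]=0x0 ⇒ $0
  target = base 0x14b4 + off 0x08 + 4 + imm 0 = 0x14c0

0x14c0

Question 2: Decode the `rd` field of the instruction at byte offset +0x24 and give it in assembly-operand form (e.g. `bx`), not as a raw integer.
cx

off 0x24: read 66 c9 01 ff as little → 0xff01c966
  opcode bits[31:25]=0x7f: addi/RI
  rd@[24:23]=0x2 ⇒ cx
  imm@[22:0]=0x1c966 ⇒ $117094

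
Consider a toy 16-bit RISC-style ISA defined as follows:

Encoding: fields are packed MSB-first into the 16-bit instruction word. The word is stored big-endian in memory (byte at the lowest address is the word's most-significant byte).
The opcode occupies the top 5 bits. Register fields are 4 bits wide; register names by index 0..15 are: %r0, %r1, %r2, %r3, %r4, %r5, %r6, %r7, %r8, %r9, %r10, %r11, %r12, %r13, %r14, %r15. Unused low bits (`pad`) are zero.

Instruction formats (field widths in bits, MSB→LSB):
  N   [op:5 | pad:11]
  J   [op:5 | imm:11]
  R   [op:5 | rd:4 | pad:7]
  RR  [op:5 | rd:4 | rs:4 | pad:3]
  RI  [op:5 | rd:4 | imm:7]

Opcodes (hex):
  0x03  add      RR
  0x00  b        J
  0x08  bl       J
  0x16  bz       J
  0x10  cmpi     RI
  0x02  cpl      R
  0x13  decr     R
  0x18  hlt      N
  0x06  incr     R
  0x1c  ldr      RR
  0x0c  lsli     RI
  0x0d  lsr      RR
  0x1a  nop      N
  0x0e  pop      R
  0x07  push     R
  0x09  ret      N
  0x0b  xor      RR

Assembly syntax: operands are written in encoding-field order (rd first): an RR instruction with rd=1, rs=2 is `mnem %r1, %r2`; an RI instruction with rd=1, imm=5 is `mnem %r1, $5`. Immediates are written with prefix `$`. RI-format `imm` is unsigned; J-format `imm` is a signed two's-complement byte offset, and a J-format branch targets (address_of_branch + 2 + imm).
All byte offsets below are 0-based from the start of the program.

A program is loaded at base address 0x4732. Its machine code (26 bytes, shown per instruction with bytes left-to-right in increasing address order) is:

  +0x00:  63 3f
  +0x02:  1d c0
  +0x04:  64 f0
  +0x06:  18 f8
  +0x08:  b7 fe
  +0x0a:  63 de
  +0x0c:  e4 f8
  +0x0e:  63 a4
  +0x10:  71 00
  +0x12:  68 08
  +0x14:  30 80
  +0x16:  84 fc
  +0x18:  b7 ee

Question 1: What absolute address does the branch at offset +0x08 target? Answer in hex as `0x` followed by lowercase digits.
off 0x08: read b7 fe as big → 0xb7fe
  op=0xb7fe>>11=0x16 ⇒ bz (J)
  imm: (w>>0)&0x7ff=0x7fe (s11→-2) → $-2
  target = base 0x4732 + off 0x08 + 2 + imm -2 = 0x473a

0x473a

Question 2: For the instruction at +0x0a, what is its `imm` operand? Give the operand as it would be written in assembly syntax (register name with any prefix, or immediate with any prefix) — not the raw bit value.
$94

off 0x0a: read 63 de as big → 0x63de
  top 5b → 0xc → lsli [RI]
  [10:7] rd=7 = %r7
  [6:0] imm=94 = $94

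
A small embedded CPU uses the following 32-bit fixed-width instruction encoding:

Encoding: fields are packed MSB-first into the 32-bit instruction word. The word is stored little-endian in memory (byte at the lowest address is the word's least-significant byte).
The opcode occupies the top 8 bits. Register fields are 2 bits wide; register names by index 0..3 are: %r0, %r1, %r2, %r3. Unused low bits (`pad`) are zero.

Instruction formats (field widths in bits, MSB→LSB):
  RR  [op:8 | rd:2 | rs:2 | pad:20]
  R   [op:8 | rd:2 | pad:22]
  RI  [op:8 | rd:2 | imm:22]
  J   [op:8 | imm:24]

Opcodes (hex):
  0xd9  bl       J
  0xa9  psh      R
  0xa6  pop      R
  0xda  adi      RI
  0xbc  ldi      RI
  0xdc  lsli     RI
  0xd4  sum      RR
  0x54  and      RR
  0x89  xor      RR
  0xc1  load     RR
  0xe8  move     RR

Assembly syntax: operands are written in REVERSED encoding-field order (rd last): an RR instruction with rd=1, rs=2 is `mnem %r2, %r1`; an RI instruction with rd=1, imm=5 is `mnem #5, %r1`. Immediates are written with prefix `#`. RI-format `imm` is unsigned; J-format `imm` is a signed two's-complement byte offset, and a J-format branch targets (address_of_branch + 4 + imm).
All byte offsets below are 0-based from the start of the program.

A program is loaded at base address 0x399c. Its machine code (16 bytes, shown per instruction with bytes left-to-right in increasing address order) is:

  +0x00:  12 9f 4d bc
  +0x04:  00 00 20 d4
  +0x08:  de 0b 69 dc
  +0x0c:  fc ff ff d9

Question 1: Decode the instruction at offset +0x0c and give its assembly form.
@+0c  little-endian(fc ff ff d9) = 0xd9fffffc
  top 8b → 0xd9 → bl [J]
  imm@[23:0]=0xfffffc (s24→-4) ⇒ #-4

bl #-4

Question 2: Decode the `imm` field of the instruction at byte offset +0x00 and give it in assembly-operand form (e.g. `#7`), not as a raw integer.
#892690

off 0x00: read 12 9f 4d bc as little → 0xbc4d9f12
  opcode bits[31:24]=0xbc: ldi/RI
  [23:22] rd=1 = %r1
  [21:0] imm=892690 = #892690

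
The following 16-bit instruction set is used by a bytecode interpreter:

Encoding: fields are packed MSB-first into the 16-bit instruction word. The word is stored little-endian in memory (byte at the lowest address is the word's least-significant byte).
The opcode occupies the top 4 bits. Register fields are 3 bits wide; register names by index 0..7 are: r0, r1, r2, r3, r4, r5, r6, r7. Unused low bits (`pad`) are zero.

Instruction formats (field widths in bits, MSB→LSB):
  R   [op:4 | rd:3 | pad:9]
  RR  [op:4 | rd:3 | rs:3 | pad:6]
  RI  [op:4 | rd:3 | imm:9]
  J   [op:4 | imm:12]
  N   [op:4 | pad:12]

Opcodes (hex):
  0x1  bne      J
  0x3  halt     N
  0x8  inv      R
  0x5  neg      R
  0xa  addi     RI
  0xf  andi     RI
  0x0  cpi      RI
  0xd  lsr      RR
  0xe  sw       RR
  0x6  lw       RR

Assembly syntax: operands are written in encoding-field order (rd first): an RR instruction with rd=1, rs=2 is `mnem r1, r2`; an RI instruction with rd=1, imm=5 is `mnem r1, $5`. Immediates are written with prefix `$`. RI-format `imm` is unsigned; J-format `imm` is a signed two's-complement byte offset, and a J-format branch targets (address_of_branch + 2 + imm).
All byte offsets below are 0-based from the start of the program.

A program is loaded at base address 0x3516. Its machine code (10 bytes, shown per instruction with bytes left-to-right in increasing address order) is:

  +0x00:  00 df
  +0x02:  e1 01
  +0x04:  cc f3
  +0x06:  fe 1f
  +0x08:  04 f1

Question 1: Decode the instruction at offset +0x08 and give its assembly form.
andi r0, $260

@+08  little-endian(04 f1) = 0xf104
  op=0xf104>>12=0xf ⇒ andi (RI)
  rd@[11:9]=0x0 ⇒ r0
  imm@[8:0]=0x104 ⇒ $260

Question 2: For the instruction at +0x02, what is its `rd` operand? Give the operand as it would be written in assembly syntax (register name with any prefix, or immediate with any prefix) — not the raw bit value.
[02] e1 01 → 0x01e1
  op=0x01e1>>12=0x0 ⇒ cpi (RI)
  rd: (w>>9)&0x7=0x0 → r0
  imm: (w>>0)&0x1ff=0x1e1 → $481

r0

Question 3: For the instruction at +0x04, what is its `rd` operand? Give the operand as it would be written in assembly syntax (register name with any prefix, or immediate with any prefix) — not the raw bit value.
[04] cc f3 → 0xf3cc
  op=0xf3cc>>12=0xf ⇒ andi (RI)
  rd@[11:9]=0x1 ⇒ r1
  imm@[8:0]=0x1cc ⇒ $460

r1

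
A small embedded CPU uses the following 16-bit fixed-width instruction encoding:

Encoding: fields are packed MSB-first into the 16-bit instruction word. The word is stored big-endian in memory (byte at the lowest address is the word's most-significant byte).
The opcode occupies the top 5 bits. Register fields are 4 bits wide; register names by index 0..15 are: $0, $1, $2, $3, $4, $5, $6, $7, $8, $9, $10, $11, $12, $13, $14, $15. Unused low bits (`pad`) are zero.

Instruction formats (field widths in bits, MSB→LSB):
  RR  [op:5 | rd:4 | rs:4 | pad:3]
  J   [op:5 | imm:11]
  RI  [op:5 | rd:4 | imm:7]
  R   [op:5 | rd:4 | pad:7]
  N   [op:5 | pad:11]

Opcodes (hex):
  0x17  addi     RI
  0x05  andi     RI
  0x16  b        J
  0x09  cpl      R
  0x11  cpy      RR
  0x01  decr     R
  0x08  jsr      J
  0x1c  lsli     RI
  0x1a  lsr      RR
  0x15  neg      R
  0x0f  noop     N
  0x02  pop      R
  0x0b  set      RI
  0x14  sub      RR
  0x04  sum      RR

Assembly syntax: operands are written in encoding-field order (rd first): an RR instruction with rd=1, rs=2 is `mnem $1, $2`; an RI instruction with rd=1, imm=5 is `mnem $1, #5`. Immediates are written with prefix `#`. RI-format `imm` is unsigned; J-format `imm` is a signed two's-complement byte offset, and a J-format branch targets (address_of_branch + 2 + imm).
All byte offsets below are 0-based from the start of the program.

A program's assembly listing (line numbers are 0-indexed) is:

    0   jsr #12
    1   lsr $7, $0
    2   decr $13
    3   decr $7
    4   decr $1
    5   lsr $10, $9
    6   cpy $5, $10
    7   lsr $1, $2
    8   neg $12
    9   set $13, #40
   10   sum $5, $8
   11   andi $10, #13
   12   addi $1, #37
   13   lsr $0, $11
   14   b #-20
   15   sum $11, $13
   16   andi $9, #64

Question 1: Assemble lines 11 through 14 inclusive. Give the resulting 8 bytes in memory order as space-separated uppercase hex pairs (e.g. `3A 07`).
2D 0D B8 A5 D0 58 B7 EC

line 11 (andi): pack op=0x5:5|rd=10:4|imm=13:7 = 0x2d0d; big→ 2d 0d
line 12 (addi): pack op=0x17:5|rd=1:4|imm=37:7 = 0xb8a5; big→ b8 a5
line 13 (lsr): pack op=0x1a:5|rd=0:4|rs=11:4|pad=0:3 = 0xd058; big→ d0 58
line 14 (b): pack op=0x16:5|imm=-20:11 = 0xb7ec; big→ b7 ec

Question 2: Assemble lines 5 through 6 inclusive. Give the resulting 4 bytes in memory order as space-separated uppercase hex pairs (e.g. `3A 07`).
line 5 (lsr): pack op=0x1a:5|rd=10:4|rs=9:4|pad=0:3 = 0xd548; big→ d5 48
line 6 (cpy): pack op=0x11:5|rd=5:4|rs=10:4|pad=0:3 = 0x8ad0; big→ 8a d0

D5 48 8A D0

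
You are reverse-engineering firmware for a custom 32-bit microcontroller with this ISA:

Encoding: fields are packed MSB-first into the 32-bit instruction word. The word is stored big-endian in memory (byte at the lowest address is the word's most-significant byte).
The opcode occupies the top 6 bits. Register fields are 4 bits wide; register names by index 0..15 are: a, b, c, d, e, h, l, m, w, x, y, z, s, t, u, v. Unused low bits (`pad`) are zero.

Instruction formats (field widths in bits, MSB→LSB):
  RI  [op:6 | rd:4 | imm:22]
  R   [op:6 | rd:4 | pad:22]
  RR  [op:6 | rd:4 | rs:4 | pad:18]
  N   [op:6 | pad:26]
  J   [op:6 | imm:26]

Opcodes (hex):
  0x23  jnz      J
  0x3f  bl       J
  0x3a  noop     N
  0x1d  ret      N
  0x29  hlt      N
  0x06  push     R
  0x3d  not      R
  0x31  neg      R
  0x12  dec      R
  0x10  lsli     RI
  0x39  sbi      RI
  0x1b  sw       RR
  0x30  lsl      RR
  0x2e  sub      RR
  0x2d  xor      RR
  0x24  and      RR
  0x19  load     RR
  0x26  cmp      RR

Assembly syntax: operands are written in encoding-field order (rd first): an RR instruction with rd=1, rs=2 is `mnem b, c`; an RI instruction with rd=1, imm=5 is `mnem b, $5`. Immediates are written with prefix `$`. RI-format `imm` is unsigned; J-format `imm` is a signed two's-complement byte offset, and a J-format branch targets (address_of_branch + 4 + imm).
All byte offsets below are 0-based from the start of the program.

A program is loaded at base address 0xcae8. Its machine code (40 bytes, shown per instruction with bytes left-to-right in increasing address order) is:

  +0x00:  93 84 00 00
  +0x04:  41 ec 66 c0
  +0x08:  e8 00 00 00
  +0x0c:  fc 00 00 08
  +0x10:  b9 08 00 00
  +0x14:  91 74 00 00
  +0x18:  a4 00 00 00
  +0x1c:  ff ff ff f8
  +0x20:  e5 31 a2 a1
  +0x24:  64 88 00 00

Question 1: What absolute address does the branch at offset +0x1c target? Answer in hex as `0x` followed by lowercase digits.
+0x1c: ff ff ff f8 ⇒ word 0xfffffff8 (big)
  opcode bits[31:26]=0x3f: bl/J
  imm@[25:0]=0x3fffff8 (s26→-8) ⇒ $-8
  target = base 0xcae8 + off 0x1c + 4 + imm -8 = 0xcb00

0xcb00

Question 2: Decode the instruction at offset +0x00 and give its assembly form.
and u, b

@+00  big-endian(93 84 00 00) = 0x93840000
  top 6b → 0x24 → and [RR]
  rd: (w>>22)&0xf=0xe → u
  rs: (w>>18)&0xf=0x1 → b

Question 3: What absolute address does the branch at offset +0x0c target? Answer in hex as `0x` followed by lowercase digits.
@+0c  big-endian(fc 00 00 08) = 0xfc000008
  top 6b → 0x3f → bl [J]
  imm: (w>>0)&0x3ffffff=0x8 → $8
  target = base 0xcae8 + off 0x0c + 4 + imm 8 = 0xcb00

0xcb00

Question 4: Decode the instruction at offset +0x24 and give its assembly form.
@+24  big-endian(64 88 00 00) = 0x64880000
  op=0x64880000>>26=0x19 ⇒ load (RR)
  rd@[25:22]=0x2 ⇒ c
  rs@[21:18]=0x2 ⇒ c

load c, c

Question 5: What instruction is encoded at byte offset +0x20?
sbi e, $3252897

+0x20: e5 31 a2 a1 ⇒ word 0xe531a2a1 (big)
  top 6b → 0x39 → sbi [RI]
  rd@[25:22]=0x4 ⇒ e
  imm@[21:0]=0x31a2a1 ⇒ $3252897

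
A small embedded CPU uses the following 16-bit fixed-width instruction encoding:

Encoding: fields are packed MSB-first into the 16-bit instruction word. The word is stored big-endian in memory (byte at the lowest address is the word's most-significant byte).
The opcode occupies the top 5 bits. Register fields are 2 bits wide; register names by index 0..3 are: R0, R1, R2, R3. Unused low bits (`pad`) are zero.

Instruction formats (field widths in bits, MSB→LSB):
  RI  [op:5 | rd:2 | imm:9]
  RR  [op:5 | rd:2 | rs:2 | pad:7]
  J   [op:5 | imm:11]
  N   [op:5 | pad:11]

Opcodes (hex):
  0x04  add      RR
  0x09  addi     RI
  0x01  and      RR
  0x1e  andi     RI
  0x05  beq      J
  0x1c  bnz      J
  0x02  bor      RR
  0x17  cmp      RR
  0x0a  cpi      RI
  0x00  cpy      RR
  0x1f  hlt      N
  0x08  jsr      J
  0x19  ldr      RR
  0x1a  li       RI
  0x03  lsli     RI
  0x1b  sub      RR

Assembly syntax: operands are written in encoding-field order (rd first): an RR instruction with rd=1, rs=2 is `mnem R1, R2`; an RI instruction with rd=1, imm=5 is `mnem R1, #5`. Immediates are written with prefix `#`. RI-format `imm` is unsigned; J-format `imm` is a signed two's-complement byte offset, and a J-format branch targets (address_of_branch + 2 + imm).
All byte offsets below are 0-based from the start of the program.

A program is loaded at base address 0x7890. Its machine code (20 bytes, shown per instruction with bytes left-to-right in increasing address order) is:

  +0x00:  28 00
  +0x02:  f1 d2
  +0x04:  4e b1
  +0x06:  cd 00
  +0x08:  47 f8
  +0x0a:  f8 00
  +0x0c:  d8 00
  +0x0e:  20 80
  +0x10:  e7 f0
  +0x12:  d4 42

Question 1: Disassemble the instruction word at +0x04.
addi R3, #177

[04] 4e b1 → 0x4eb1
  top 5b → 0x9 → addi [RI]
  [10:9] rd=3 = R3
  [8:0] imm=177 = #177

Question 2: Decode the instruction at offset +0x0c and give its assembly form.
sub R0, R0

+0x0c: d8 00 ⇒ word 0xd800 (big)
  opcode bits[15:11]=0x1b: sub/RR
  rd: (w>>9)&0x3=0x0 → R0
  rs: (w>>7)&0x3=0x0 → R0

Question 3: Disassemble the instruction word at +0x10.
bnz #-16

@+10  big-endian(e7 f0) = 0xe7f0
  top 5b → 0x1c → bnz [J]
  imm@[10:0]=0x7f0 (s11→-16) ⇒ #-16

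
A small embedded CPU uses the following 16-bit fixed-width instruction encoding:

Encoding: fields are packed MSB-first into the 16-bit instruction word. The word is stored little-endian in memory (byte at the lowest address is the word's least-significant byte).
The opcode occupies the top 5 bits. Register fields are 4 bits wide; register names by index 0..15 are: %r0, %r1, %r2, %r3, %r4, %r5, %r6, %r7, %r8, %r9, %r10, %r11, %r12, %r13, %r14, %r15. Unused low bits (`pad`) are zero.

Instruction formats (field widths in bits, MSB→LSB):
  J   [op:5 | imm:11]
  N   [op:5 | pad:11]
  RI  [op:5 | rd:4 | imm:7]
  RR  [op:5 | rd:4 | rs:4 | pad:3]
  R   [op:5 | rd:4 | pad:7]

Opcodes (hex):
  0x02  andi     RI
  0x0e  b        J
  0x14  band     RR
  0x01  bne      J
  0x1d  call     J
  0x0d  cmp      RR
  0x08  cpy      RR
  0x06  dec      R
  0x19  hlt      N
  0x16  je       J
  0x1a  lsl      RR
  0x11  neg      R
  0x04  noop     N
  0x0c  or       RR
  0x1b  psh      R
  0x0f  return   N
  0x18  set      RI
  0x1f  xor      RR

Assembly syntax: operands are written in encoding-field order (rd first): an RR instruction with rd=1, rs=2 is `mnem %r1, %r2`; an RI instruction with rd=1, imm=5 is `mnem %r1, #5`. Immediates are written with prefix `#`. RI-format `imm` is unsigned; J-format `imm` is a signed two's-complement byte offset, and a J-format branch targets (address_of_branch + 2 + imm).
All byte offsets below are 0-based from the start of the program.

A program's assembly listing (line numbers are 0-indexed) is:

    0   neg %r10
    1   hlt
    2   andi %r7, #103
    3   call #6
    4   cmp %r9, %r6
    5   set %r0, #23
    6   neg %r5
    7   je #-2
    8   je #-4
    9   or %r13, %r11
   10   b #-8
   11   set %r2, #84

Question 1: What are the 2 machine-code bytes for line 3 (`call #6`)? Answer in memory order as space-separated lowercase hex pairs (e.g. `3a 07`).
L3: call op=0x1d:5|imm=6:11 ⇒ 0xe806 ⇒ little 06 e8

06 e8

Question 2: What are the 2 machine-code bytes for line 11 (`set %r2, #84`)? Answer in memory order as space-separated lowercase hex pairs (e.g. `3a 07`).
54 c1

L11: set op=0x18:5|rd=2:4|imm=84:7 ⇒ 0xc154 ⇒ little 54 c1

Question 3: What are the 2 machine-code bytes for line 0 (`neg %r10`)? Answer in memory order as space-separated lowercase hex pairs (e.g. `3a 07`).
0. neg fields op=0x11:5|rd=10:4|pad=0:7 → word 8d00h → 00 8d

00 8d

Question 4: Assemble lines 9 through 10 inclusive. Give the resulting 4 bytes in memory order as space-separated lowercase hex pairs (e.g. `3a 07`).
d8 66 f8 77

9. or fields op=0xc:5|rd=13:4|rs=11:4|pad=0:3 → word 66d8h → d8 66
10. b fields op=0xe:5|imm=-8:11 → word 77f8h → f8 77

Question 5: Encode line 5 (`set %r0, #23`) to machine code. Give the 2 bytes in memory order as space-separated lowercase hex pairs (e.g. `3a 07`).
17 c0

L5: set op=0x18:5|rd=0:4|imm=23:7 ⇒ 0xc017 ⇒ little 17 c0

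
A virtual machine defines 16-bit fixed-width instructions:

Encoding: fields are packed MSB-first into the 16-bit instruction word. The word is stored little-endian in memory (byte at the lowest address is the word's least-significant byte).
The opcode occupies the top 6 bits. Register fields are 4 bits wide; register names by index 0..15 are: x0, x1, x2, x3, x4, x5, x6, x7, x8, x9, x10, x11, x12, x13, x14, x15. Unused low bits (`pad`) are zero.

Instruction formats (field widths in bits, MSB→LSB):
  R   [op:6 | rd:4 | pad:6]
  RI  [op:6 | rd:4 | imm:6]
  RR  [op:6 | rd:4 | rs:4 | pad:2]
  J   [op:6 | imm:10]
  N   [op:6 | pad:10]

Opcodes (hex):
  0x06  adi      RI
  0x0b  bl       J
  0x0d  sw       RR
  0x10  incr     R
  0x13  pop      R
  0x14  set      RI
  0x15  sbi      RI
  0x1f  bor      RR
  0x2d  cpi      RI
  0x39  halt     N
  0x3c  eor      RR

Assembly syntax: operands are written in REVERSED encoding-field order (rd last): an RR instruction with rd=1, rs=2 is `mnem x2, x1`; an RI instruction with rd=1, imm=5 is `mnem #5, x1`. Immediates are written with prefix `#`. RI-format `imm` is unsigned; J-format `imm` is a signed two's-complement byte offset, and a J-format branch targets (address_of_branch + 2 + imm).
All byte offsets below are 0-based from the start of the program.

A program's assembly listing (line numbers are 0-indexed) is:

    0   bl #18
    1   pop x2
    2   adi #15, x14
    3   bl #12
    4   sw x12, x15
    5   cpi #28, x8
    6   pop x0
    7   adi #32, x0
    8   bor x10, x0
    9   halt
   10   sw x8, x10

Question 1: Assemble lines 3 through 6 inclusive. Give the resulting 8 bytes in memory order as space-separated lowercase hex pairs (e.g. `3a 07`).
0c 2c f0 37 1c b6 00 4c

3. bl fields op=0xb:6|imm=12:10 → word 2c0ch → 0c 2c
4. sw fields op=0xd:6|rd=15:4|rs=12:4|pad=0:2 → word 37f0h → f0 37
5. cpi fields op=0x2d:6|rd=8:4|imm=28:6 → word b61ch → 1c b6
6. pop fields op=0x13:6|rd=0:4|pad=0:6 → word 4c00h → 00 4c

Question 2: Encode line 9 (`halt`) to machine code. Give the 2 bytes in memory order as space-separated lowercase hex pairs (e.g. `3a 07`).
00 e4

line 9 (halt): pack op=0x39:6|pad=0:10 = 0xe400; little→ 00 e4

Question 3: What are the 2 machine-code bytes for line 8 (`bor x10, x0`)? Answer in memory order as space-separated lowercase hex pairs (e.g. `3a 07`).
line 8 (bor): pack op=0x1f:6|rd=0:4|rs=10:4|pad=0:2 = 0x7c28; little→ 28 7c

28 7c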